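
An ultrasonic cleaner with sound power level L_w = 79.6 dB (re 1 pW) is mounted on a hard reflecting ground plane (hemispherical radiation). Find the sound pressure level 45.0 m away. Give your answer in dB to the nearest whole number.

L_p = L_w − 10·log₁₀(2π·r²) with r = 45.0 m.
2π·r² = 1.272e+04 m², 10·log₁₀ of that is 41.046 dB.
L_p = 79.6 − 41.046 = 38.55 dB.

39 dB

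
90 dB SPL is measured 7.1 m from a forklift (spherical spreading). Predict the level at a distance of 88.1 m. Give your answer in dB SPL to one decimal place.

68.1 dB SPL

For a point source, L₂ = L₁ − 20·log₁₀(r₂/r₁).
L₂ = 90 − 20·log₁₀(88.1/7.1) = 90 − 21.874 = 68.13 dB SPL.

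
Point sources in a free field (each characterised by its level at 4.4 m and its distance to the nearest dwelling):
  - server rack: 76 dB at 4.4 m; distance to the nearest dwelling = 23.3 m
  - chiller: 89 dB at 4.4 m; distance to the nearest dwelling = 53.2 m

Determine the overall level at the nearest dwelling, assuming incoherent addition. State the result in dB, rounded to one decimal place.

First find each source's level at the receiver (point-source: −20·log₁₀(r/r_ref)), then combine on an intensity basis.
server rack: 76 − 20·log₁₀(23.3/4.4) = 76 − 14.48 = 61.52 dB.
chiller: 89 − 20·log₁₀(53.2/4.4) = 89 − 21.65 = 67.35 dB.
Σ 10^(L/10) = 6.853e+06 → L_total = 10·log₁₀(6.853e+06) = 68.36 dB.

68.4 dB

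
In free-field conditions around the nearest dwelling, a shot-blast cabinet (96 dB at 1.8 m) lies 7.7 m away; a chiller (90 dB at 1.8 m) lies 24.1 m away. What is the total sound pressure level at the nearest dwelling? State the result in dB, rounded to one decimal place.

83.5 dB

Apply inverse-square spreading to bring every level to the receiver, then sum 10^(L/10).
shot-blast cabinet: 96 − 20·log₁₀(7.7/1.8) = 96 − 12.62 = 83.38 dB.
chiller: 90 − 20·log₁₀(24.1/1.8) = 90 − 22.53 = 67.47 dB.
Σ 10^(L/10) = 2.231e+08 → L_total = 10·log₁₀(2.231e+08) = 83.49 dB.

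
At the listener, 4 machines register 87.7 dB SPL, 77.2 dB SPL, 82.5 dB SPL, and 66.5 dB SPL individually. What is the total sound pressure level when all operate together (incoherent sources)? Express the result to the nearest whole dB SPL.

For uncorrelated sources the intensities add, so convert each level to linear form, sum, and take 10·log₁₀ of the total.
Σ 10^(L/10) = 10^(87.7/10) + 10^(77.2/10) + 10^(82.5/10) + 10^(66.5/10) = 8.236e+08.
L_total = 10·log₁₀(8.236e+08) = 89.16 dB SPL.

89 dB SPL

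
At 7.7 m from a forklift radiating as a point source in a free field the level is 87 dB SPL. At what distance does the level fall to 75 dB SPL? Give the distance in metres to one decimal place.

Point-source spreading drops the level by 20·log₁₀(r₂/r₁); inverting, r₂/r₁ = 10^(ΔL/20).
r₂ = 7.7·10^((87−75)/20) = 7.7·10^(12.0/20) = 30.65 m.

30.7 m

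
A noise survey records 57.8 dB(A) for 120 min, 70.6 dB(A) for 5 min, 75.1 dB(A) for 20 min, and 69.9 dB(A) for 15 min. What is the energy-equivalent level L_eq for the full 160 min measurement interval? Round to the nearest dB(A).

68 dB(A)

L_eq = 10·log₁₀[(1/T)·Σ tᵢ·10^(Lᵢ/10)] with T = 160 min.
Σ tᵢ·10^(Lᵢ/10) = 120·10^(57.8/10) + 5·10^(70.6/10) + 20·10^(75.1/10) + 15·10^(69.9/10) = 9.235e+08.
L_eq = 10·log₁₀(9.235e+08/160) = 67.61 dB(A).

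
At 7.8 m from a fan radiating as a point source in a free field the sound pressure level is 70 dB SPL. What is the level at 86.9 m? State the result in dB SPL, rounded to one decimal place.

49.1 dB SPL

Point-source attenuation: ΔL = 20·log₁₀(r₂/r₁) = 20·log₁₀(86.9/7.8) = 20.939 dB.
L₂ = 70 − 20·log₁₀(86.9/7.8) = 70 − 20.939 = 49.06 dB SPL.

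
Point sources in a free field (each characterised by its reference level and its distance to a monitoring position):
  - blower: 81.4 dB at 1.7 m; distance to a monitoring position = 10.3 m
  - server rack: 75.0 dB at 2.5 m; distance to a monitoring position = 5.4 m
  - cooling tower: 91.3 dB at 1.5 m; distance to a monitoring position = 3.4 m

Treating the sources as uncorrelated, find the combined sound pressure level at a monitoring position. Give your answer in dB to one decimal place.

First find each source's level at the receiver (point-source: −20·log₁₀(r/r_ref)), then combine on an intensity basis.
blower: 81.4 − 20·log₁₀(10.3/1.7) = 81.4 − 15.65 = 65.75 dB.
server rack: 75.0 − 20·log₁₀(5.4/2.5) = 75.0 − 6.69 = 68.31 dB.
cooling tower: 91.3 − 20·log₁₀(3.4/1.5) = 91.3 − 7.11 = 84.19 dB.
Σ 10^(L/10) = 2.731e+08 → L_total = 10·log₁₀(2.731e+08) = 84.36 dB.

84.4 dB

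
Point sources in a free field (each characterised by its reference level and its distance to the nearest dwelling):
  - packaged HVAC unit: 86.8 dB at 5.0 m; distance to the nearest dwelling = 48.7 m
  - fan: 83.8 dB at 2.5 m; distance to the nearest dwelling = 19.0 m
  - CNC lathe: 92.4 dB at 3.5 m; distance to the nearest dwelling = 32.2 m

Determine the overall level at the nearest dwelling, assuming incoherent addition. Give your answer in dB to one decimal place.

74.7 dB

Apply inverse-square spreading to bring every level to the receiver, then sum 10^(L/10).
packaged HVAC unit: 86.8 − 20·log₁₀(48.7/5.0) = 86.8 − 19.77 = 67.03 dB.
fan: 83.8 − 20·log₁₀(19.0/2.5) = 83.8 − 17.62 = 66.18 dB.
CNC lathe: 92.4 − 20·log₁₀(32.2/3.5) = 92.4 − 19.28 = 73.12 dB.
Σ 10^(L/10) = 2.973e+07 → L_total = 10·log₁₀(2.973e+07) = 74.73 dB.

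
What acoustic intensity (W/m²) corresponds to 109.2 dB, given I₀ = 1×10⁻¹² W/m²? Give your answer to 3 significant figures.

I = I₀·10^(L/10) = 10⁻¹² × 10^(109.2/10) = 10^(-1.080).

0.0832 W/m²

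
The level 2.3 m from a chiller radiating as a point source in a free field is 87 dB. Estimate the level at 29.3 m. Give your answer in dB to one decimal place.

64.9 dB

For a point source, L₂ = L₁ − 20·log₁₀(r₂/r₁).
L₂ = 87 − 20·log₁₀(29.3/2.3) = 87 − 22.103 = 64.90 dB.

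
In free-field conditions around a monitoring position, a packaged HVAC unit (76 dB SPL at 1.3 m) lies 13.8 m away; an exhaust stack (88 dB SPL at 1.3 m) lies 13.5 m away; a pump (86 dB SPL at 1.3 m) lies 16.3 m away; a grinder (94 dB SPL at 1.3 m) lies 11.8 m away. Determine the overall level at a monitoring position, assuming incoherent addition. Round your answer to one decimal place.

75.9 dB SPL

Apply inverse-square spreading to bring every level to the receiver, then sum 10^(L/10).
packaged HVAC unit: 76 − 20·log₁₀(13.8/1.3) = 76 − 20.52 = 55.48 dB SPL.
exhaust stack: 88 − 20·log₁₀(13.5/1.3) = 88 − 20.33 = 67.67 dB SPL.
pump: 86 − 20·log₁₀(16.3/1.3) = 86 − 21.96 = 64.04 dB SPL.
grinder: 94 − 20·log₁₀(11.8/1.3) = 94 − 19.16 = 74.84 dB SPL.
Σ 10^(L/10) = 3.922e+07 → L_total = 10·log₁₀(3.922e+07) = 75.94 dB SPL.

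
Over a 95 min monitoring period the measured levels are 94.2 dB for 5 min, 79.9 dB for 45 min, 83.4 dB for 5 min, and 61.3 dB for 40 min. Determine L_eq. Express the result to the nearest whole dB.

L_eq = 10·log₁₀[(1/T)·Σ tᵢ·10^(Lᵢ/10)] with T = 95 min.
Σ tᵢ·10^(Lᵢ/10) = 5·10^(94.2/10) + 45·10^(79.9/10) + 5·10^(83.4/10) + 40·10^(61.3/10) = 1.870e+10.
L_eq = 10·log₁₀(1.870e+10/95) = 82.94 dB.

83 dB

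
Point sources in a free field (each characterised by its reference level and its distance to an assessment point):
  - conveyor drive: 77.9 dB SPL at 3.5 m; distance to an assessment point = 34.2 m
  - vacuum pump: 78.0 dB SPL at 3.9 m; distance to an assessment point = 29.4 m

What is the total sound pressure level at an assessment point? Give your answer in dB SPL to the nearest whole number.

62 dB SPL

First find each source's level at the receiver (point-source: −20·log₁₀(r/r_ref)), then combine on an intensity basis.
conveyor drive: 77.9 − 20·log₁₀(34.2/3.5) = 77.9 − 19.80 = 58.10 dB SPL.
vacuum pump: 78.0 − 20·log₁₀(29.4/3.9) = 78.0 − 17.55 = 60.45 dB SPL.
Σ 10^(L/10) = 1.756e+06 → L_total = 10·log₁₀(1.756e+06) = 62.45 dB SPL.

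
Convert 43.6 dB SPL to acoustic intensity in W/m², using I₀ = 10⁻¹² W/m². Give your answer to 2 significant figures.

I = I₀·10^(L/10) = 10⁻¹² × 10^(43.6/10) = 10^(-7.640).

2.3e-08 W/m²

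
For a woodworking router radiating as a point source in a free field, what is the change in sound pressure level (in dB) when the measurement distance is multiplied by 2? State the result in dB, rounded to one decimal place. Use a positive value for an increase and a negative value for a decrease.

-6.0 dB

With spherical spreading the level changes by −20·log₁₀(r₂/r₁).
ΔL = −20·log₁₀(2) = -6.02 dB.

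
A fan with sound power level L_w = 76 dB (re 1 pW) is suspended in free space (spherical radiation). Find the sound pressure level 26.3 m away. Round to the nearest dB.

37 dB

The power spreads over a sphere of area 4π·r², so L_p = L_w − 10·log₁₀(4π·r²).
4π·r² = 8692 m², 10·log₁₀ of that is 39.391 dB.
L_p = 76 − 39.391 = 36.61 dB.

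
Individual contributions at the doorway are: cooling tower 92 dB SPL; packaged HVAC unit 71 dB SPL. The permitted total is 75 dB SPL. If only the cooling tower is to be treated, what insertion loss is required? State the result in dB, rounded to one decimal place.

Everything except the cooling tower sums to 10^(71/10) = 1.259e+07 in linear terms, 71.00 dB SPL.
The limit corresponds to 10^(75/10) = 3.162e+07; subtracting the fixed part leaves 1.903e+07 for the cooling tower, i.e. 72.80 dB SPL.
So the cooling tower must be reduced from 92 to 72.80 dB SPL: IL = 19.20 dB.

19.2 dB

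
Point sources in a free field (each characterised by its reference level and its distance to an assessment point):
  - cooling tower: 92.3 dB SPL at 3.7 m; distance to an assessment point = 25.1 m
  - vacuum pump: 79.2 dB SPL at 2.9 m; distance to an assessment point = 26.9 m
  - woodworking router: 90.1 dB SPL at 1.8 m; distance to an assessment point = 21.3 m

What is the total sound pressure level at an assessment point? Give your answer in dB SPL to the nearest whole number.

Apply inverse-square spreading to bring every level to the receiver, then sum 10^(L/10).
cooling tower: 92.3 − 20·log₁₀(25.1/3.7) = 92.3 − 16.63 = 75.67 dB SPL.
vacuum pump: 79.2 − 20·log₁₀(26.9/2.9) = 79.2 − 19.35 = 59.85 dB SPL.
woodworking router: 90.1 − 20·log₁₀(21.3/1.8) = 90.1 − 21.46 = 68.64 dB SPL.
Σ 10^(L/10) = 4.518e+07 → L_total = 10·log₁₀(4.518e+07) = 76.55 dB SPL.

77 dB SPL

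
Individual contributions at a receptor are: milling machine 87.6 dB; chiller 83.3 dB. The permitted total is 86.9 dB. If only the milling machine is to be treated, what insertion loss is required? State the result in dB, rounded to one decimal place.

3.2 dB

Everything except the milling machine sums to 10^(83.3/10) = 2.138e+08 in linear terms, 83.30 dB.
To meet 86.9 dB overall, the treated milling machine may contribute at most 10^(86.9/10) − 2.138e+08 = 2.760e+08, i.e. 84.41 dB.
So the milling machine must be reduced from 87.6 to 84.41 dB: IL = 3.19 dB.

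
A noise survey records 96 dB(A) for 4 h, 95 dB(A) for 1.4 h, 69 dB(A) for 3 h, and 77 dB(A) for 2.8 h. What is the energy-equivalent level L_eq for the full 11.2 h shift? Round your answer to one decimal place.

The energy average is taken in the linear domain: L_eq = 10·log₁₀[(Σ tᵢ·10^(Lᵢ/10))/T], T = 11.2 h.
Σ tᵢ·10^(Lᵢ/10) = 4·10^(96/10) + 1.4·10^(95/10) + 3·10^(69/10) + 2.8·10^(77/10) = 2.052e+10.
L_eq = 10·log₁₀(2.052e+10/11.2) = 92.63 dB(A).

92.6 dB(A)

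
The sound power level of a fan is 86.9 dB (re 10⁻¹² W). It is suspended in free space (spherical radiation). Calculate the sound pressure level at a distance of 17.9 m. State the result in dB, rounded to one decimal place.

Free-field spherical radiation: L_p = L_w − 10·log₁₀(4π·r²), r = 17.9 m.
4π·r² = 4026 m², 10·log₁₀ of that is 36.049 dB.
L_p = 86.9 − 36.049 = 50.85 dB.

50.9 dB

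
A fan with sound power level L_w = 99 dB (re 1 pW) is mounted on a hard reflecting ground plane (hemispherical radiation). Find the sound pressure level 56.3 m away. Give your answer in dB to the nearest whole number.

The power spreads over a hemisphere of area 2π·r², so L_p = L_w − 10·log₁₀(2π·r²).
2π·r² = 1.992e+04 m², 10·log₁₀ of that is 42.992 dB.
L_p = 99 − 42.992 = 56.01 dB.

56 dB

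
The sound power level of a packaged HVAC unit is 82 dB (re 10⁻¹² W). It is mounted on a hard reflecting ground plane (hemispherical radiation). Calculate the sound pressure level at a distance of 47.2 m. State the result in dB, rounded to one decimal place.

Free-field hemispherical radiation: L_p = L_w − 10·log₁₀(2π·r²), r = 47.2 m.
2π·r² = 1.4e+04 m², 10·log₁₀ of that is 41.461 dB.
L_p = 82 − 41.461 = 40.54 dB.

40.5 dB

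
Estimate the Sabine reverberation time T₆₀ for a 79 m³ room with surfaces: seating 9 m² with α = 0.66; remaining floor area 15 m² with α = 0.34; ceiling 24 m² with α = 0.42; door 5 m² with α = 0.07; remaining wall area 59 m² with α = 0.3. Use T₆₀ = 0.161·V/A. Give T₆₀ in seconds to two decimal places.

Total absorption A = 9·0.66 + 15·0.34 + 24·0.42 + 5·0.07 + 59·0.3 = 39.17 m² sabins.
T₆₀ = 0.161 × 79 / 39.17 = 0.325 s.

0.32 s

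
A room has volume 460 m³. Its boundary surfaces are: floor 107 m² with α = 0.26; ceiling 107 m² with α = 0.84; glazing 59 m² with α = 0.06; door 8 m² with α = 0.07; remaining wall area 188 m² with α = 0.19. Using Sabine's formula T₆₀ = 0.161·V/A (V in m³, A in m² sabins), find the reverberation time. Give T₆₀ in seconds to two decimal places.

0.47 s

A = Σ Sᵢαᵢ = 107·0.26 + 107·0.84 + 59·0.06 + 8·0.07 + 188·0.19 = 157.52 m².
T₆₀ = 0.161·V/A = 0.161·460/157.52 = 0.470 s.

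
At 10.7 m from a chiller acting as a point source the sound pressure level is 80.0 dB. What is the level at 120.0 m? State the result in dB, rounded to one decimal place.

59.0 dB

For a point source, L₂ = L₁ − 20·log₁₀(r₂/r₁).
L₂ = 80.0 − 20·log₁₀(120.0/10.7) = 80.0 − 20.996 = 59.00 dB.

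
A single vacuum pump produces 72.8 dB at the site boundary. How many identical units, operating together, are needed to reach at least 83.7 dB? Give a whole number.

N identical sources give L₁ + 10·log₁₀ N, so require 10·log₁₀ N ≥ 83.7 − 72.8 = 10.9 dB.
N ≥ 10^(10.9/10) = 12.303, so N = 13.

13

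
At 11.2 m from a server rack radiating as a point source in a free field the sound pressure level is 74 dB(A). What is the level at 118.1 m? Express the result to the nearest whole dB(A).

For a point source, L₂ = L₁ − 20·log₁₀(r₂/r₁).
L₂ = 74 − 20·log₁₀(118.1/11.2) = 74 − 20.461 = 53.54 dB(A).

54 dB(A)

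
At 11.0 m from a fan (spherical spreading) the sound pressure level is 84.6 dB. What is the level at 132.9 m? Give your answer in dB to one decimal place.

63.0 dB

For a point source, L₂ = L₁ − 20·log₁₀(r₂/r₁).
L₂ = 84.6 − 20·log₁₀(132.9/11.0) = 84.6 − 21.643 = 62.96 dB.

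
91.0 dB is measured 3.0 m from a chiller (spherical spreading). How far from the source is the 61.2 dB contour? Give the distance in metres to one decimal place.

92.7 m

The 29.8 dB drop corresponds to a distance ratio of 10^(29.8/20) for a point source.
r₂ = 3.0·10^((91.0−61.2)/20) = 3.0·10^(29.8/20) = 92.71 m.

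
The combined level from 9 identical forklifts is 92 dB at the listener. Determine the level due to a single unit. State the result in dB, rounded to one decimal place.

For N identical incoherent sources L_total = L₁ + 10·log₁₀ N, so L₁ = 92 − 10·log₁₀(9) = 92 − 9.542.

82.5 dB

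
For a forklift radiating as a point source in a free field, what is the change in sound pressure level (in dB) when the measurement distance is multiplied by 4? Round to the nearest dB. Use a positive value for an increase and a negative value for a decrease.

-12 dB

A point source loses 6 dB per doubling of distance; generally ΔL = −20·log₁₀(r₂/r₁).
ΔL = −20·log₁₀(4) = -12.04 dB.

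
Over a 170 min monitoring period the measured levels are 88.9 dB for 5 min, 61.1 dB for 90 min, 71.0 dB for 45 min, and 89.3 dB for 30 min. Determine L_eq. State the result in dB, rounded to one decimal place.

L_eq = 10·log₁₀[(1/T)·Σ tᵢ·10^(Lᵢ/10)] with T = 170 min.
Σ tᵢ·10^(Lᵢ/10) = 5·10^(88.9/10) + 90·10^(61.1/10) + 45·10^(71.0/10) + 30·10^(89.3/10) = 3.010e+10.
L_eq = 10·log₁₀(3.010e+10/170) = 82.48 dB.

82.5 dB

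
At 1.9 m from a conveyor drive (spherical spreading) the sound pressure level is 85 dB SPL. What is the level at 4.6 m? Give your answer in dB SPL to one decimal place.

77.3 dB SPL

For a point source, L₂ = L₁ − 20·log₁₀(r₂/r₁).
L₂ = 85 − 20·log₁₀(4.6/1.9) = 85 − 7.680 = 77.32 dB SPL.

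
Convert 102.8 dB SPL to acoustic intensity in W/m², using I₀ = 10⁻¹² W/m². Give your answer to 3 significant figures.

0.0191 W/m²

L = 10·log₁₀(I/I₀) ⇒ I = I₀·10^(L/10) = 10⁻¹² × 10^10.28.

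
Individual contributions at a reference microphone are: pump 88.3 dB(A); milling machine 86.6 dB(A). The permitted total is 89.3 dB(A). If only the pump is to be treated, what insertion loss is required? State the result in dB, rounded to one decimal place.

The untreated sources together contribute 10^(86.6/10) = 4.571e+08, i.e. 86.60 dB(A).
To meet 89.3 dB(A) overall, the treated pump may contribute at most 10^(89.3/10) − 4.571e+08 = 3.940e+08, i.e. 85.96 dB(A).
So the pump must be reduced from 88.3 to 85.96 dB(A): IL = 2.34 dB.

2.3 dB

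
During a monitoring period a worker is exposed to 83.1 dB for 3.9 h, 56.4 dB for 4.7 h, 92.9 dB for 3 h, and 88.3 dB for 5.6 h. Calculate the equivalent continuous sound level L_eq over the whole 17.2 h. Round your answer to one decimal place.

L_eq = 10·log₁₀[(1/T)·Σ tᵢ·10^(Lᵢ/10)] with T = 17.2 h.
Σ tᵢ·10^(Lᵢ/10) = 3.9·10^(83.1/10) + 4.7·10^(56.4/10) + 3·10^(92.9/10) + 5.6·10^(88.3/10) = 1.043e+10.
L_eq = 10·log₁₀(1.043e+10/17.2) = 87.83 dB.

87.8 dB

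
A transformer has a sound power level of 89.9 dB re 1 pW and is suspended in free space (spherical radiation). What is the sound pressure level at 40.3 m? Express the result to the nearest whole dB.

47 dB

L_p = L_w − 10·log₁₀(4π·r²) with r = 40.3 m.
4π·r² = 2.041e+04 m², 10·log₁₀ of that is 43.098 dB.
L_p = 89.9 − 43.098 = 46.80 dB.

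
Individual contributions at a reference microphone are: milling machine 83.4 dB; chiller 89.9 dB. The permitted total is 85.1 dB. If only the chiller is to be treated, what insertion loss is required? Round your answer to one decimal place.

Everything except the chiller sums to 10^(83.4/10) = 2.188e+08 in linear terms, 83.40 dB.
The limit corresponds to 10^(85.1/10) = 3.236e+08; subtracting the fixed part leaves 1.048e+08 for the chiller, i.e. 80.20 dB.
Required insertion loss = 89.9 − 80.20 = 9.70 dB.

9.7 dB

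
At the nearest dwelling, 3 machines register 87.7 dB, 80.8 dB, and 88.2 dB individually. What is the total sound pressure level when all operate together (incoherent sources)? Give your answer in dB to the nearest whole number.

91 dB

Incoherent sources combine by intensity addition: L_total = 10·log₁₀(Σ 10^(L_i/10)).
Σ 10^(L/10) = 10^(87.7/10) + 10^(80.8/10) + 10^(88.2/10) = 1.370e+09.
L_total = 10·log₁₀(1.370e+09) = 91.37 dB.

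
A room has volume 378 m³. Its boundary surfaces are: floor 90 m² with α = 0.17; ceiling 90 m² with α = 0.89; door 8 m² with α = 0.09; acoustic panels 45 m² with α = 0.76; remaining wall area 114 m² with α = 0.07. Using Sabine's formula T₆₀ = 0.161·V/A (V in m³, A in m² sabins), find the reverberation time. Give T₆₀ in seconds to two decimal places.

Summing Sᵢαᵢ: 90·0.17 + 90·0.89 + 8·0.09 + 45·0.76 + 114·0.07 = 138.30 m².
T₆₀ = 0.161 × 378 / 138.30 = 0.440 s.

0.44 s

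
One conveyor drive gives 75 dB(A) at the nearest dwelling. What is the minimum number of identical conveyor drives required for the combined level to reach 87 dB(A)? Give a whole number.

16

The shortfall is 87 − 75 = 12.0 dB, and N units add 10·log₁₀ N, so need 10·log₁₀ N ≥ 12.0.
N ≥ 10^(12.0/10) = 15.849, so N = 16.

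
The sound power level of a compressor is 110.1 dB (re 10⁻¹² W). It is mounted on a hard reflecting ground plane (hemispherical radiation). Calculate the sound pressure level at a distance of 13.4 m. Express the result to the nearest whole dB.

Free-field hemispherical radiation: L_p = L_w − 10·log₁₀(2π·r²), r = 13.4 m.
2π·r² = 1128 m², 10·log₁₀ of that is 30.524 dB.
L_p = 110.1 − 30.524 = 79.58 dB.

80 dB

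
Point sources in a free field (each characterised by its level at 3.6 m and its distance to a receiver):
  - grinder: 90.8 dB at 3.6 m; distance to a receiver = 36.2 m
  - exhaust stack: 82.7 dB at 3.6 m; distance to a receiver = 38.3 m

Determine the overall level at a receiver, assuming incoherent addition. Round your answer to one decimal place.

71.3 dB

Propagate each source to the receiver with L = L_ref − 20·log₁₀(r/r_ref), then add intensities.
grinder: 90.8 − 20·log₁₀(36.2/3.6) = 90.8 − 20.05 = 70.75 dB.
exhaust stack: 82.7 − 20·log₁₀(38.3/3.6) = 82.7 − 20.54 = 62.16 dB.
Σ 10^(L/10) = 1.354e+07 → L_total = 10·log₁₀(1.354e+07) = 71.31 dB.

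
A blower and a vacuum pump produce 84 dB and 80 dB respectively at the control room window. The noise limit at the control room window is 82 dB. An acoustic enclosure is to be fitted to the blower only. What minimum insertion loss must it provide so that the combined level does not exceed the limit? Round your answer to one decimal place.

The untreated sources together contribute 10^(80/10) = 1.000e+08, i.e. 80.00 dB.
The limit corresponds to 10^(82/10) = 1.585e+08; subtracting the fixed part leaves 5.849e+07 for the blower, i.e. 77.67 dB.
Required insertion loss = 84 − 77.67 = 6.33 dB.

6.3 dB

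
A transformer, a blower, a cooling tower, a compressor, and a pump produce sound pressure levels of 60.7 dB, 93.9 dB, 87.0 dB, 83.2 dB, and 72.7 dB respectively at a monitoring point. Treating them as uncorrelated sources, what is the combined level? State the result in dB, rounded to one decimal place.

Incoherent sources combine by intensity addition: L_total = 10·log₁₀(Σ 10^(L_i/10)).
Σ 10^(L/10) = 10^(60.7/10) + 10^(93.9/10) + 10^(87.0/10) + 10^(83.2/10) + 10^(72.7/10) = 3.185e+09.
L_total = 10·log₁₀(3.185e+09) = 95.03 dB.

95.0 dB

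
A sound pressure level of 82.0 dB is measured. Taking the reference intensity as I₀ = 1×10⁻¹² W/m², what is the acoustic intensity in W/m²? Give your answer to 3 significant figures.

0.000158 W/m²

I = I₀·10^(L/10) = 10⁻¹² × 10^(82.0/10) = 10^(-3.800).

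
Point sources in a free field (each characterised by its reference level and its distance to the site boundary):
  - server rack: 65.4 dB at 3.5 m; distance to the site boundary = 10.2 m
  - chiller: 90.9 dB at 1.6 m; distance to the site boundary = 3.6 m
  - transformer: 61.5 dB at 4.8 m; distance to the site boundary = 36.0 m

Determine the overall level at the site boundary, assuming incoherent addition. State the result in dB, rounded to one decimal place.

Apply inverse-square spreading to bring every level to the receiver, then sum 10^(L/10).
server rack: 65.4 − 20·log₁₀(10.2/3.5) = 65.4 − 9.29 = 56.11 dB.
chiller: 90.9 − 20·log₁₀(3.6/1.6) = 90.9 − 7.04 = 83.86 dB.
transformer: 61.5 − 20·log₁₀(36.0/4.8) = 61.5 − 17.50 = 44.00 dB.
Σ 10^(L/10) = 2.434e+08 → L_total = 10·log₁₀(2.434e+08) = 83.86 dB.

83.9 dB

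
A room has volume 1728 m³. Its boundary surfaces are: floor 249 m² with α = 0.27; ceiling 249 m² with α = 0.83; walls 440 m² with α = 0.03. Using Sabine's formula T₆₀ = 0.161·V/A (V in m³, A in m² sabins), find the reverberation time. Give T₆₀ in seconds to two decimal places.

Total absorption A = 249·0.27 + 249·0.83 + 440·0.03 = 287.10 m² sabins.
T₆₀ = 0.161 × 1728 / 287.10 = 0.969 s.

0.97 s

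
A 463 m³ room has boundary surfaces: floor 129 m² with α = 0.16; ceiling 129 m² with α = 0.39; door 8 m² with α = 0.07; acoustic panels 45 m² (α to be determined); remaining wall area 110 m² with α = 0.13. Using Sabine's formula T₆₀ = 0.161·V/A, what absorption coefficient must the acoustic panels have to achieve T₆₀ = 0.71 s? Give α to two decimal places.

A = 0.161·V/T₆₀ = 0.161·463/0.71 = 104.99 m² sabins.
Absorption from the other surfaces = 129·0.16 + 129·0.39 + 8·0.07 + 110·0.13 = 85.81 m², so the acoustic panels must supply 19.18 m² over 45 m².
α = 19.18/45 = 0.426.

0.43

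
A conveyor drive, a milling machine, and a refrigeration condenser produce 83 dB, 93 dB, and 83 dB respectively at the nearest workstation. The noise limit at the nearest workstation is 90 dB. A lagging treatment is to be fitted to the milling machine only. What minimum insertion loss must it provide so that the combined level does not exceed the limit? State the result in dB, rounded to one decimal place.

5.2 dB

The untreated sources together contribute 10^(83/10) + 10^(83/10) = 3.991e+08, i.e. 86.01 dB.
To meet 90 dB overall, the treated milling machine may contribute at most 10^(90/10) − 3.991e+08 = 6.009e+08, i.e. 87.79 dB.
Required insertion loss = 93 − 87.79 = 5.21 dB.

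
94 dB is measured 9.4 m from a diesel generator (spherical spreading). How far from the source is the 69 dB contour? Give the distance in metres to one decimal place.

167.2 m

For a point source L₁ − L₂ = 20·log₁₀(r₂/r₁), so r₂ = r₁·10^((L₁−L₂)/20).
r₂ = 9.4·10^((94−69)/20) = 9.4·10^(25.0/20) = 167.16 m.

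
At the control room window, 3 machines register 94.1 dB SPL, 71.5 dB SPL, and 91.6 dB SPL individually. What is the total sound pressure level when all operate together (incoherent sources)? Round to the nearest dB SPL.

96 dB SPL

For uncorrelated sources the intensities add, so convert each level to linear form, sum, and take 10·log₁₀ of the total.
Σ 10^(L/10) = 10^(94.1/10) + 10^(71.5/10) + 10^(91.6/10) = 4.030e+09.
L_total = 10·log₁₀(4.030e+09) = 96.05 dB SPL.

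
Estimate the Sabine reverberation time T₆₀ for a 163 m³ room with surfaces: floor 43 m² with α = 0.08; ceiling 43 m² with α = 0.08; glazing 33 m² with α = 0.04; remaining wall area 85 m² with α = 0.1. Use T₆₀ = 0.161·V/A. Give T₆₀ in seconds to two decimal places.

Summing Sᵢαᵢ: 43·0.08 + 43·0.08 + 33·0.04 + 85·0.1 = 16.70 m².
T₆₀ = 0.161·V/A = 0.161·163/16.70 = 1.571 s.

1.57 s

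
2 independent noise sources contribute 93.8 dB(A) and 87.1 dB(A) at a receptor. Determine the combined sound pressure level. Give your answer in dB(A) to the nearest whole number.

95 dB(A)

For uncorrelated sources the intensities add, so convert each level to linear form, sum, and take 10·log₁₀ of the total.
Σ 10^(L/10) = 10^(93.8/10) + 10^(87.1/10) = 2.912e+09.
L_total = 10·log₁₀(2.912e+09) = 94.64 dB(A).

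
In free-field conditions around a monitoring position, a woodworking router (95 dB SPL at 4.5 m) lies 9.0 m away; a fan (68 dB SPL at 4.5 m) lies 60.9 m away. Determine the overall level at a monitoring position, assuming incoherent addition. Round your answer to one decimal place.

Apply inverse-square spreading to bring every level to the receiver, then sum 10^(L/10).
woodworking router: 95 − 20·log₁₀(9.0/4.5) = 95 − 6.02 = 88.98 dB SPL.
fan: 68 − 20·log₁₀(60.9/4.5) = 68 − 22.63 = 45.37 dB SPL.
Σ 10^(L/10) = 7.906e+08 → L_total = 10·log₁₀(7.906e+08) = 88.98 dB SPL.

89.0 dB SPL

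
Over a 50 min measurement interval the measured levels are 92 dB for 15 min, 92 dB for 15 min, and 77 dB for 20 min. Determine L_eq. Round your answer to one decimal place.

89.9 dB

The energy average is taken in the linear domain: L_eq = 10·log₁₀[(Σ tᵢ·10^(Lᵢ/10))/T], T = 50 min.
Σ tᵢ·10^(Lᵢ/10) = 15·10^(92/10) + 15·10^(92/10) + 20·10^(77/10) = 4.855e+10.
L_eq = 10·log₁₀(4.855e+10/50) = 89.87 dB.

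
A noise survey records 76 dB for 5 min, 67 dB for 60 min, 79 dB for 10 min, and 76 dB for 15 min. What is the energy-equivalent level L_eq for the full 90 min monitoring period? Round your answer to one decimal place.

73.2 dB

The energy average is taken in the linear domain: L_eq = 10·log₁₀[(Σ tᵢ·10^(Lᵢ/10))/T], T = 90 min.
Σ tᵢ·10^(Lᵢ/10) = 5·10^(76/10) + 60·10^(67/10) + 10·10^(79/10) + 15·10^(76/10) = 1.891e+09.
L_eq = 10·log₁₀(1.891e+09/90) = 73.23 dB.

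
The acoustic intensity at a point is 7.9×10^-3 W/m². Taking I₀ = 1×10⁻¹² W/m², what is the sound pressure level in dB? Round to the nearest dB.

Dividing by I₀ shifts the exponent by 12: I/I₀ = 7.9×10^9.
L = 10·(0.8976 + 9) = 98.98 dB.

99 dB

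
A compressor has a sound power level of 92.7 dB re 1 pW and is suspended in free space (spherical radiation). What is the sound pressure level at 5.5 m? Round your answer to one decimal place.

L_p = L_w − 10·log₁₀(4π·r²) with r = 5.5 m.
4π·r² = 380.1 m², 10·log₁₀ of that is 25.799 dB.
L_p = 92.7 − 25.799 = 66.90 dB.

66.9 dB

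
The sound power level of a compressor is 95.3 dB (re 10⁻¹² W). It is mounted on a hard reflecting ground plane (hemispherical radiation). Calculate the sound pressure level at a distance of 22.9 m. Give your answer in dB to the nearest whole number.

L_p = L_w − 10·log₁₀(2π·r²) with r = 22.9 m.
2π·r² = 3295 m², 10·log₁₀ of that is 35.179 dB.
L_p = 95.3 − 35.179 = 60.12 dB.

60 dB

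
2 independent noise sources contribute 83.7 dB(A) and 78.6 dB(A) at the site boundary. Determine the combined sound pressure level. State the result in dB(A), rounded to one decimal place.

Incoherent sources combine by intensity addition: L_total = 10·log₁₀(Σ 10^(L_i/10)).
Σ 10^(L/10) = 10^(83.7/10) + 10^(78.6/10) = 3.069e+08.
L_total = 10·log₁₀(3.069e+08) = 84.87 dB(A).

84.9 dB(A)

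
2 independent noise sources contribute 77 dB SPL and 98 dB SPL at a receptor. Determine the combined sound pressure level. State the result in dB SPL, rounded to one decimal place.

98.0 dB SPL

For uncorrelated sources the intensities add, so convert each level to linear form, sum, and take 10·log₁₀ of the total.
Σ 10^(L/10) = 10^(77/10) + 10^(98/10) = 6.360e+09.
L_total = 10·log₁₀(6.360e+09) = 98.03 dB SPL.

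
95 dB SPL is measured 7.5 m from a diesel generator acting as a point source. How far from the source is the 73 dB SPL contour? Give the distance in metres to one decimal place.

94.4 m

For a point source L₁ − L₂ = 20·log₁₀(r₂/r₁), so r₂ = r₁·10^((L₁−L₂)/20).
r₂ = 7.5·10^((95−73)/20) = 7.5·10^(22.0/20) = 94.42 m.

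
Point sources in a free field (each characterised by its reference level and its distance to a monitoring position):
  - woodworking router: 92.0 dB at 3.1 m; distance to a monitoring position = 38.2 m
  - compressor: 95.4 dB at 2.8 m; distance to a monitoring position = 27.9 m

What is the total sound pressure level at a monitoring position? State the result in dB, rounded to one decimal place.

Apply inverse-square spreading to bring every level to the receiver, then sum 10^(L/10).
woodworking router: 92.0 − 20·log₁₀(38.2/3.1) = 92.0 − 21.81 = 70.19 dB.
compressor: 95.4 − 20·log₁₀(27.9/2.8) = 95.4 − 19.97 = 75.43 dB.
Σ 10^(L/10) = 4.536e+07 → L_total = 10·log₁₀(4.536e+07) = 76.57 dB.

76.6 dB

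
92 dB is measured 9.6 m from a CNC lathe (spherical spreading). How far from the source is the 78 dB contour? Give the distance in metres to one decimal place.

For a point source L₁ − L₂ = 20·log₁₀(r₂/r₁), so r₂ = r₁·10^((L₁−L₂)/20).
r₂ = 9.6·10^((92−78)/20) = 9.6·10^(14.0/20) = 48.11 m.

48.1 m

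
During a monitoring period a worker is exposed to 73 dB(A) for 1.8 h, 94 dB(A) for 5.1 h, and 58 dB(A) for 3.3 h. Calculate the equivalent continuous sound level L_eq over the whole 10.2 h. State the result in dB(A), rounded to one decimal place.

91.0 dB(A)

Weight each interval's intensity by its duration and average over T = 10.2 h:
Σ tᵢ·10^(Lᵢ/10) = 1.8·10^(73/10) + 5.1·10^(94/10) + 3.3·10^(58/10) = 1.285e+10.
L_eq = 10·log₁₀(1.285e+10/10.2) = 91.00 dB(A).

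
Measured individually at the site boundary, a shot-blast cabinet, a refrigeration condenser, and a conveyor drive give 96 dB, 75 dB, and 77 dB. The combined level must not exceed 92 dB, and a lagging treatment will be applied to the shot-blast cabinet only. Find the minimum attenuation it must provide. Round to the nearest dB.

4 dB

The untreated sources together contribute 10^(75/10) + 10^(77/10) = 8.174e+07, i.e. 79.12 dB.
To meet 92 dB overall, the treated shot-blast cabinet may contribute at most 10^(92/10) − 8.174e+07 = 1.503e+09, i.e. 91.77 dB.
Required insertion loss = 96 − 91.77 = 4.23 dB.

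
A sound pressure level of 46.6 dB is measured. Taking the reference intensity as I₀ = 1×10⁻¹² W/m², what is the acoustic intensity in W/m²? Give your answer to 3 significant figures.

4.57e-08 W/m²

I/I₀ = 10^(46.6/10) = 4.571e+04, so I = 4.571e+04 × 10⁻¹² W/m².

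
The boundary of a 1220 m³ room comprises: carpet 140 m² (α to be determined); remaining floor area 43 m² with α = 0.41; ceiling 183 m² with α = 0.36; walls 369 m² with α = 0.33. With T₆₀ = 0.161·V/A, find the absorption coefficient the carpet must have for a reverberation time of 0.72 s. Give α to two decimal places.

0.48

From T₆₀ = 0.161·V/A, the target T₆₀ = 0.72 s needs A = 0.161·1220/0.72 = 272.81 m².
Absorption from the other surfaces = 43·0.41 + 183·0.36 + 369·0.33 = 205.28 m², so the carpet must supply 67.53 m² over 140 m².
α = 67.53/140 = 0.482.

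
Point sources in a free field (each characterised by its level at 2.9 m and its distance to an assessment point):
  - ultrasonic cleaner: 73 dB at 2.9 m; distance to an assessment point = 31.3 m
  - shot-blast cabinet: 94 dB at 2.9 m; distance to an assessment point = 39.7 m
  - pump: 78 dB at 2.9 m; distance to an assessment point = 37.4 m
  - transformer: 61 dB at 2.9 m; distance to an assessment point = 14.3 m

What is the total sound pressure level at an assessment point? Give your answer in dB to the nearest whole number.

Apply inverse-square spreading to bring every level to the receiver, then sum 10^(L/10).
ultrasonic cleaner: 73 − 20·log₁₀(31.3/2.9) = 73 − 20.66 = 52.34 dB.
shot-blast cabinet: 94 − 20·log₁₀(39.7/2.9) = 94 − 22.73 = 71.27 dB.
pump: 78 − 20·log₁₀(37.4/2.9) = 78 − 22.21 = 55.79 dB.
transformer: 61 − 20·log₁₀(14.3/2.9) = 61 − 13.86 = 47.14 dB.
Σ 10^(L/10) = 1.401e+07 → L_total = 10·log₁₀(1.401e+07) = 71.46 dB.

71 dB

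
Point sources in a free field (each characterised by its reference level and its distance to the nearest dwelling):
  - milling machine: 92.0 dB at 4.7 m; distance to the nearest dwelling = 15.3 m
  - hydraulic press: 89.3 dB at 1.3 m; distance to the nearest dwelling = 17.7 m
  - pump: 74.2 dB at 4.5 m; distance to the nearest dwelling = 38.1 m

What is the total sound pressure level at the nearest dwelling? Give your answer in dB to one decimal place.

81.9 dB

Apply inverse-square spreading to bring every level to the receiver, then sum 10^(L/10).
milling machine: 92.0 − 20·log₁₀(15.3/4.7) = 92.0 − 10.25 = 81.75 dB.
hydraulic press: 89.3 − 20·log₁₀(17.7/1.3) = 89.3 − 22.68 = 66.62 dB.
pump: 74.2 − 20·log₁₀(38.1/4.5) = 74.2 − 18.55 = 55.65 dB.
Σ 10^(L/10) = 1.545e+08 → L_total = 10·log₁₀(1.545e+08) = 81.89 dB.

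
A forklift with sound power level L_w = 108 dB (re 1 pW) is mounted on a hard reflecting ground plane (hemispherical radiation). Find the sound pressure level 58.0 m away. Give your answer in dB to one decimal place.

The power spreads over a hemisphere of area 2π·r², so L_p = L_w − 10·log₁₀(2π·r²).
2π·r² = 2.114e+04 m², 10·log₁₀ of that is 43.250 dB.
L_p = 108 − 43.250 = 64.75 dB.

64.7 dB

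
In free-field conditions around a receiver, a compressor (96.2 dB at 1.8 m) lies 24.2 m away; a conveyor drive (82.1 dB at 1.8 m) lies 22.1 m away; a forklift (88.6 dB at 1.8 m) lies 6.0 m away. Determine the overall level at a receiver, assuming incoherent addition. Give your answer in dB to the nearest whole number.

Apply inverse-square spreading to bring every level to the receiver, then sum 10^(L/10).
compressor: 96.2 − 20·log₁₀(24.2/1.8) = 96.2 − 22.57 = 73.63 dB.
conveyor drive: 82.1 − 20·log₁₀(22.1/1.8) = 82.1 − 21.78 = 60.32 dB.
forklift: 88.6 − 20·log₁₀(6.0/1.8) = 88.6 − 10.46 = 78.14 dB.
Σ 10^(L/10) = 8.934e+07 → L_total = 10·log₁₀(8.934e+07) = 79.51 dB.

80 dB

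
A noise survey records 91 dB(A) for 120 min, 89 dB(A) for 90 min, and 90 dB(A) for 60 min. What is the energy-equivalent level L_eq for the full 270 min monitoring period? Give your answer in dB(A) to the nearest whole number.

L_eq = 10·log₁₀[(1/T)·Σ tᵢ·10^(Lᵢ/10)] with T = 270 min.
Σ tᵢ·10^(Lᵢ/10) = 120·10^(91/10) + 90·10^(89/10) + 60·10^(90/10) = 2.826e+11.
L_eq = 10·log₁₀(2.826e+11/270) = 90.20 dB(A).

90 dB(A)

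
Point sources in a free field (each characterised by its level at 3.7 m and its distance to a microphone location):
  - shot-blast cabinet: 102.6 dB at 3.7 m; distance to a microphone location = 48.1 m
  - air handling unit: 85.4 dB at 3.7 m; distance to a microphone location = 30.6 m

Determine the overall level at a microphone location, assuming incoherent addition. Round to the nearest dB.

81 dB

Apply inverse-square spreading to bring every level to the receiver, then sum 10^(L/10).
shot-blast cabinet: 102.6 − 20·log₁₀(48.1/3.7) = 102.6 − 22.28 = 80.32 dB.
air handling unit: 85.4 − 20·log₁₀(30.6/3.7) = 85.4 − 18.35 = 67.05 dB.
Σ 10^(L/10) = 1.127e+08 → L_total = 10·log₁₀(1.127e+08) = 80.52 dB.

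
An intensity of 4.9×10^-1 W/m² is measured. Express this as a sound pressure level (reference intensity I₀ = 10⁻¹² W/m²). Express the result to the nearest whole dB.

L = 10·log₁₀(I/I₀) = 10·log₁₀(4.9×10^-1/10⁻¹²) = 10·log₁₀(4.9×10^11).
L = 10·(0.6902 + 11) = 116.90 dB.

117 dB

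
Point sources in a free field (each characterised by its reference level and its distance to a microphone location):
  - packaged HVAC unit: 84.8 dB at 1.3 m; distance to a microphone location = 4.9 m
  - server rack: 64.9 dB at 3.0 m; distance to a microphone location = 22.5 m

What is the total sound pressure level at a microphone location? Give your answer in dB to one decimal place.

Apply inverse-square spreading to bring every level to the receiver, then sum 10^(L/10).
packaged HVAC unit: 84.8 − 20·log₁₀(4.9/1.3) = 84.8 − 11.53 = 73.27 dB.
server rack: 64.9 − 20·log₁₀(22.5/3.0) = 64.9 − 17.50 = 47.40 dB.
Σ 10^(L/10) = 2.131e+07 → L_total = 10·log₁₀(2.131e+07) = 73.29 dB.

73.3 dB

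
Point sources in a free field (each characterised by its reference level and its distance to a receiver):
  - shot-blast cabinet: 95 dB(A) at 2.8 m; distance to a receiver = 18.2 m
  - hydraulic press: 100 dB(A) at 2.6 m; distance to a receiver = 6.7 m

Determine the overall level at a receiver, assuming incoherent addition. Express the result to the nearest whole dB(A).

First find each source's level at the receiver (point-source: −20·log₁₀(r/r_ref)), then combine on an intensity basis.
shot-blast cabinet: 95 − 20·log₁₀(18.2/2.8) = 95 − 16.26 = 78.74 dB(A).
hydraulic press: 100 − 20·log₁₀(6.7/2.6) = 100 − 8.22 = 91.78 dB(A).
Σ 10^(L/10) = 1.581e+09 → L_total = 10·log₁₀(1.581e+09) = 91.99 dB(A).

92 dB(A)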